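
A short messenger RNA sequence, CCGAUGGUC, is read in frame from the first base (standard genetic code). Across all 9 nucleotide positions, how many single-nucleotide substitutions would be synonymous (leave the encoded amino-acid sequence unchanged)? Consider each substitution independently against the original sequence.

Codon 1 (CCG, Pro): 3 synonymous substitutions.
Codon 2 (AUG, Met): 0 synonymous substitutions.
Codon 3 (GUC, Val): 3 synonymous substitutions.
Total: 3 + 0 + 3 = 6.

6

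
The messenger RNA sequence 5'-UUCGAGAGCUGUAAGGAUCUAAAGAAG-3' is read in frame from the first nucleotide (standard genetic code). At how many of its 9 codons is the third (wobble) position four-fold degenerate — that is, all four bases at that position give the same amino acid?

Codon 1 UUC (Phe): third position 2-fold.
Codon 2 GAG (Glu): third position 2-fold.
Codon 3 AGC (Ser): third position 2-fold.
Codon 4 UGU (Cys): third position 2-fold.
Codon 5 AAG (Lys): third position 2-fold.
Codon 6 GAU (Asp): third position 2-fold.
Codon 7 CUA (Leu): third position 4-fold.
Codon 8 AAG (Lys): third position 2-fold.
Codon 9 AAG (Lys): third position 2-fold.
Four-fold degenerate third positions: 1.

1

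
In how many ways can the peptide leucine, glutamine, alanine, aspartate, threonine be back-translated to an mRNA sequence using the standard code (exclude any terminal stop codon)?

384

Leu: 6 codons.
Gln: 2 codons.
Ala: 4 codons.
Asp: 2 codons.
Thr: 4 codons.
6 × 2 × 4 × 2 × 4 = 384.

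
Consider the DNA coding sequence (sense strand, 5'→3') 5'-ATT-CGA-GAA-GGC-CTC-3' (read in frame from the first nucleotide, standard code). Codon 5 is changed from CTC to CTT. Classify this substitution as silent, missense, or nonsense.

silent

Position 15 falls in codon 5: CTC → Leu.
After the substitution the codon is CTT → Leu.
Both encode Leu, so the change is synonymous.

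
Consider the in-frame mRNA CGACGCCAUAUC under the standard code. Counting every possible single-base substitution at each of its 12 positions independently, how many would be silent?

Codon 1 (CGA, Arg): 4 synonymous substitutions.
Codon 2 (CGC, Arg): 3 synonymous substitutions.
Codon 3 (CAU, His): 1 synonymous substitution.
Codon 4 (AUC, Ile): 2 synonymous substitutions.
Total: 4 + 3 + 1 + 2 = 10.

10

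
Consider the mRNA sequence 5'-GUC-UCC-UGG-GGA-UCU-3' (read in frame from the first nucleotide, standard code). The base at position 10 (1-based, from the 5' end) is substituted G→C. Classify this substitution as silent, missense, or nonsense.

Position 10 falls in codon 4: GGA → Gly.
After the substitution the codon is CGA → Arg.
Gly ≠ Arg, so this is a missense mutation.

missense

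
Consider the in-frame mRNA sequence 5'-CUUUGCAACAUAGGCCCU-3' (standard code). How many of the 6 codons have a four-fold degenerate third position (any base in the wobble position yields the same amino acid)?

3

Codon 1 CUU (Leu): third position 4-fold.
Codon 2 UGC (Cys): third position 2-fold.
Codon 3 AAC (Asn): third position 2-fold.
Codon 4 AUA (Ile): third position 3-fold.
Codon 5 GGC (Gly): third position 4-fold.
Codon 6 CCU (Pro): third position 4-fold.
Four-fold degenerate third positions: 3.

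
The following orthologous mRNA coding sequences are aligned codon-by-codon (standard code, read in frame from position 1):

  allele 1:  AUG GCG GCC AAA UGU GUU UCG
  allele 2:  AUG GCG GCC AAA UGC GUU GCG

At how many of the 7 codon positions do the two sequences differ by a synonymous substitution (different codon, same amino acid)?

1

Codon 1: AUG Met / AUG Met — identical.
Codon 2: GCG Ala / GCG Ala — identical.
Codon 3: GCC Ala / GCC Ala — identical.
Codon 4: AAA Lys / AAA Lys — identical.
Codon 5: UGU Cys / UGC Cys — synonymous.
Codon 6: GUU Val / GUU Val — identical.
Codon 7: UCG Ser / GCG Ala — nonsynonymous.
Synonymous differences: 1.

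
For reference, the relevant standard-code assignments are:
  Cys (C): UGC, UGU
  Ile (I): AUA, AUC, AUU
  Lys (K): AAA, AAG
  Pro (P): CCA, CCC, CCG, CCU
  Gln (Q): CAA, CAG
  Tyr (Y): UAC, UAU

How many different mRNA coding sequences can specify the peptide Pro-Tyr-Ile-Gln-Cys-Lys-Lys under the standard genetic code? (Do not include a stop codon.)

384

Pro: 4 codons.
Tyr: 2 codons.
Ile: 3 codons.
Gln: 2 codons.
Cys: 2 codons.
Lys: 2 codons.
Lys: 2 codons.
4 × 2 × 3 × 2 × 2 × 2 × 2 = 384.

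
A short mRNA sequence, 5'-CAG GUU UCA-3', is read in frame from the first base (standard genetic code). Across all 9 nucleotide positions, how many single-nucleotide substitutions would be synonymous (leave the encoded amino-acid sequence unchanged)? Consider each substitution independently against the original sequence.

7

Codon 1 (CAG, Gln): 1 synonymous substitution.
Codon 2 (GUU, Val): 3 synonymous substitutions.
Codon 3 (UCA, Ser): 3 synonymous substitutions.
Total: 1 + 3 + 3 = 7.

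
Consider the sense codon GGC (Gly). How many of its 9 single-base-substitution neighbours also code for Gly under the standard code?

Position 1: none → 0 synonymous.
Position 2: none → 0 synonymous.
Position 3: GGU, GGA, GGG → 3 synonymous.
Total: 0 + 0 + 3 = 3.

3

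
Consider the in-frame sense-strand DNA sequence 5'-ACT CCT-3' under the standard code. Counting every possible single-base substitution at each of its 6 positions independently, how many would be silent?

6

Codon 1 (ACT, Thr): 3 synonymous substitutions.
Codon 2 (CCT, Pro): 3 synonymous substitutions.
Total: 3 + 3 = 6.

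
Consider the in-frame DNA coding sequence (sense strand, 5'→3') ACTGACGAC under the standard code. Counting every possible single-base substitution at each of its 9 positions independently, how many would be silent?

Codon 1 (ACT, Thr): 3 synonymous substitutions.
Codon 2 (GAC, Asp): 1 synonymous substitution.
Codon 3 (GAC, Asp): 1 synonymous substitution.
Total: 3 + 1 + 1 = 5.

5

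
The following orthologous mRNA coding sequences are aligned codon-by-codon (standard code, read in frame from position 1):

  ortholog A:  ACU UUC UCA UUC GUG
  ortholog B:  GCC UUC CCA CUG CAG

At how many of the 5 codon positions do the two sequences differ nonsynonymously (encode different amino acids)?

4

Codon 1: ACU Thr / GCC Ala — nonsynonymous.
Codon 2: UUC Phe / UUC Phe — identical.
Codon 3: UCA Ser / CCA Pro — nonsynonymous.
Codon 4: UUC Phe / CUG Leu — nonsynonymous.
Codon 5: GUG Val / CAG Gln — nonsynonymous.
Nonsynonymous differences: 4.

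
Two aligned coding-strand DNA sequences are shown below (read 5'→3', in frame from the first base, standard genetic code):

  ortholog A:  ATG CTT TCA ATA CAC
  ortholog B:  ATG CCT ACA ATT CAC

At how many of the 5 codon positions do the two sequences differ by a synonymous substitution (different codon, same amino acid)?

Codon 1: ATG Met / ATG Met — identical.
Codon 2: CTT Leu / CCT Pro — nonsynonymous.
Codon 3: TCA Ser / ACA Thr — nonsynonymous.
Codon 4: ATA Ile / ATT Ile — synonymous.
Codon 5: CAC His / CAC His — identical.
Synonymous differences: 1.

1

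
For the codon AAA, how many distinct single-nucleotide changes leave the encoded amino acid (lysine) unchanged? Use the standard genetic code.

Position 1: none → 0 synonymous.
Position 2: none → 0 synonymous.
Position 3: AAG → 1 synonymous.
Total: 0 + 0 + 1 = 1.

1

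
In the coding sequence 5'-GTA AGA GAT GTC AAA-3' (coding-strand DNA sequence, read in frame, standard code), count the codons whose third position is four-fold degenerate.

Codon 1 GTA (Val): third position 4-fold.
Codon 2 AGA (Arg): third position 2-fold.
Codon 3 GAT (Asp): third position 2-fold.
Codon 4 GTC (Val): third position 4-fold.
Codon 5 AAA (Lys): third position 2-fold.
Four-fold degenerate third positions: 2.

2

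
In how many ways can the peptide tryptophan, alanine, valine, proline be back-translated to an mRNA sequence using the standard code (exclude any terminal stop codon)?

64

Trp: 1 codon.
Ala: 4 codons.
Val: 4 codons.
Pro: 4 codons.
1 × 4 × 4 × 4 = 64.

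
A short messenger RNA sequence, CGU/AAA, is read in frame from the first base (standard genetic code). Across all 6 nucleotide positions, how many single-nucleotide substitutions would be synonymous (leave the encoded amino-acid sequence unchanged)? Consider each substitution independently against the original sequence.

Codon 1 (CGU, Arg): 3 synonymous substitutions.
Codon 2 (AAA, Lys): 1 synonymous substitution.
Total: 3 + 1 = 4.

4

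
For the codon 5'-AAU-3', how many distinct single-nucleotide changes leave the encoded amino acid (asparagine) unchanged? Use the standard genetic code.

Position 1: none → 0 synonymous.
Position 2: none → 0 synonymous.
Position 3: AAC → 1 synonymous.
Total: 0 + 0 + 1 = 1.

1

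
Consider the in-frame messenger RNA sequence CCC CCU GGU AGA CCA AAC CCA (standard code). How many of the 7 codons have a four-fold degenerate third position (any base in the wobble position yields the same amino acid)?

Codon 1 CCC (Pro): third position 4-fold.
Codon 2 CCU (Pro): third position 4-fold.
Codon 3 GGU (Gly): third position 4-fold.
Codon 4 AGA (Arg): third position 2-fold.
Codon 5 CCA (Pro): third position 4-fold.
Codon 6 AAC (Asn): third position 2-fold.
Codon 7 CCA (Pro): third position 4-fold.
Four-fold degenerate third positions: 5.

5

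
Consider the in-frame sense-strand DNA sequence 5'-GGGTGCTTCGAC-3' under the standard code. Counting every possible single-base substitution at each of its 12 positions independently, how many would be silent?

Codon 1 (GGG, Gly): 3 synonymous substitutions.
Codon 2 (TGC, Cys): 1 synonymous substitution.
Codon 3 (TTC, Phe): 1 synonymous substitution.
Codon 4 (GAC, Asp): 1 synonymous substitution.
Total: 3 + 1 + 1 + 1 = 6.

6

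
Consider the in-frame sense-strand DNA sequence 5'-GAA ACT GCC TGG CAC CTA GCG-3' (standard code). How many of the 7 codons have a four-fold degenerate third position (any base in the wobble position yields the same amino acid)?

Codon 1 GAA (Glu): third position 2-fold.
Codon 2 ACT (Thr): third position 4-fold.
Codon 3 GCC (Ala): third position 4-fold.
Codon 4 TGG (Trp): third position 1-fold.
Codon 5 CAC (His): third position 2-fold.
Codon 6 CTA (Leu): third position 4-fold.
Codon 7 GCG (Ala): third position 4-fold.
Four-fold degenerate third positions: 4.

4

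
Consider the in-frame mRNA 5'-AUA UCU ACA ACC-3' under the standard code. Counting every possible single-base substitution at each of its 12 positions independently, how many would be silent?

Codon 1 (AUA, Ile): 2 synonymous substitutions.
Codon 2 (UCU, Ser): 3 synonymous substitutions.
Codon 3 (ACA, Thr): 3 synonymous substitutions.
Codon 4 (ACC, Thr): 3 synonymous substitutions.
Total: 2 + 3 + 3 + 3 = 11.

11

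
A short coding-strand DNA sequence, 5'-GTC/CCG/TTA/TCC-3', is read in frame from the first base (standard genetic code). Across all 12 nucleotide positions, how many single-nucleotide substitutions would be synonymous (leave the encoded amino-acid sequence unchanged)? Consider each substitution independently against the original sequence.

Codon 1 (GTC, Val): 3 synonymous substitutions.
Codon 2 (CCG, Pro): 3 synonymous substitutions.
Codon 3 (TTA, Leu): 2 synonymous substitutions.
Codon 4 (TCC, Ser): 3 synonymous substitutions.
Total: 3 + 3 + 2 + 3 = 11.

11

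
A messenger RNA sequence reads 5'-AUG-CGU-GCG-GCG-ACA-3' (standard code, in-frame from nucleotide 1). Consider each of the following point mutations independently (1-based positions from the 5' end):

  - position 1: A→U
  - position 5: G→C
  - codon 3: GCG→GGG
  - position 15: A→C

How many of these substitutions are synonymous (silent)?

1

Codon 1: AUG (Met) → UUG (Leu) — missense.
Codon 2: CGU (Arg) → CCU (Pro) — missense.
Codon 3: GCG (Ala) → GGG (Gly) — missense.
Codon 5: ACA (Thr) → ACC (Thr) — synonymous.
Synonymous: 1 of 4.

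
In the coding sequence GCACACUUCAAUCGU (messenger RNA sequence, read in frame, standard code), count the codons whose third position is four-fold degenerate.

2

Codon 1 GCA (Ala): third position 4-fold.
Codon 2 CAC (His): third position 2-fold.
Codon 3 UUC (Phe): third position 2-fold.
Codon 4 AAU (Asn): third position 2-fold.
Codon 5 CGU (Arg): third position 4-fold.
Four-fold degenerate third positions: 2.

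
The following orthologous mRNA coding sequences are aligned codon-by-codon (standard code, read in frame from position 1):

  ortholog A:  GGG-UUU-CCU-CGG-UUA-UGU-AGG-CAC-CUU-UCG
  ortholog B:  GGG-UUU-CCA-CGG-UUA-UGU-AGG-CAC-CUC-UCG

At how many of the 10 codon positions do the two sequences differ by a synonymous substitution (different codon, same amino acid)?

2

Codon 1: GGG Gly / GGG Gly — identical.
Codon 2: UUU Phe / UUU Phe — identical.
Codon 3: CCU Pro / CCA Pro — synonymous.
Codon 4: CGG Arg / CGG Arg — identical.
Codon 5: UUA Leu / UUA Leu — identical.
Codon 6: UGU Cys / UGU Cys — identical.
Codon 7: AGG Arg / AGG Arg — identical.
Codon 8: CAC His / CAC His — identical.
Codon 9: CUU Leu / CUC Leu — synonymous.
Codon 10: UCG Ser / UCG Ser — identical.
Synonymous differences: 2.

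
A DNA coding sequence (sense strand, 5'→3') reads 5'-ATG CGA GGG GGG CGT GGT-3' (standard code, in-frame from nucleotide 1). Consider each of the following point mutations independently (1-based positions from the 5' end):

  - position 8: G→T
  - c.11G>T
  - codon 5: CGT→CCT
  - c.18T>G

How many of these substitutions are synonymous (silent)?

1

Codon 3: GGG (Gly) → GTG (Val) — missense.
Codon 4: GGG (Gly) → GTG (Val) — missense.
Codon 5: CGT (Arg) → CCT (Pro) — missense.
Codon 6: GGT (Gly) → GGG (Gly) — synonymous.
Synonymous: 1 of 4.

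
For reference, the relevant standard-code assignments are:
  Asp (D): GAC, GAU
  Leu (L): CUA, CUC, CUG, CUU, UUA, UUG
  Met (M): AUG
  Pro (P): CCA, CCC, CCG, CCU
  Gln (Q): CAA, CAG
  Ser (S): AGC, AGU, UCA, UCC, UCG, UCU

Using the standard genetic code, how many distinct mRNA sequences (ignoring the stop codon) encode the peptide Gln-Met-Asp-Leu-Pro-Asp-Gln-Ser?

2304

Gln: 2 codons.
Met: 1 codon.
Asp: 2 codons.
Leu: 6 codons.
Pro: 4 codons.
Asp: 2 codons.
Gln: 2 codons.
Ser: 6 codons.
2 × 1 × 2 × 6 × 4 × 2 × 2 × 6 = 2304.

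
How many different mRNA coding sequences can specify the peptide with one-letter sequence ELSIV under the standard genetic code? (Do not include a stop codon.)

864

Glu: 2 codons.
Leu: 6 codons.
Ser: 6 codons.
Ile: 3 codons.
Val: 4 codons.
2 × 6 × 6 × 3 × 4 = 864.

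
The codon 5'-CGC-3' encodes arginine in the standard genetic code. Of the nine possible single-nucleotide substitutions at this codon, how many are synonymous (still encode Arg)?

3

Position 1: none → 0 synonymous.
Position 2: none → 0 synonymous.
Position 3: CGT, CGA, CGG → 3 synonymous.
Total: 0 + 0 + 3 = 3.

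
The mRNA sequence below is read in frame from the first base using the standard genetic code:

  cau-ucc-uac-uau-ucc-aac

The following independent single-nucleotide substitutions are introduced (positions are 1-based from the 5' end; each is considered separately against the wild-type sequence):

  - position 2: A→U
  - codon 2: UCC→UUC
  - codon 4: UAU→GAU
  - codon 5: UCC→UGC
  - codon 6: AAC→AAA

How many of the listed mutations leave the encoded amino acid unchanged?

0

Codon 1: CAU (His) → CUU (Leu) — missense.
Codon 2: UCC (Ser) → UUC (Phe) — missense.
Codon 4: UAU (Tyr) → GAU (Asp) — missense.
Codon 5: UCC (Ser) → UGC (Cys) — missense.
Codon 6: AAC (Asn) → AAA (Lys) — missense.
Synonymous: 0 of 5.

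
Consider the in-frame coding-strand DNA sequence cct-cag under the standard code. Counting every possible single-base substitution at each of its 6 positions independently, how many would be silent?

4

Codon 1 (CCT, Pro): 3 synonymous substitutions.
Codon 2 (CAG, Gln): 1 synonymous substitution.
Total: 3 + 1 = 4.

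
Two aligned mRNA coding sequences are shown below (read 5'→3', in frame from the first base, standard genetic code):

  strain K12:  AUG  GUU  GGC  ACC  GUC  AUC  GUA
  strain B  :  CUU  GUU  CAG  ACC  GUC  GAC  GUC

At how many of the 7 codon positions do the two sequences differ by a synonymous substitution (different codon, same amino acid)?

Codon 1: AUG Met / CUU Leu — nonsynonymous.
Codon 2: GUU Val / GUU Val — identical.
Codon 3: GGC Gly / CAG Gln — nonsynonymous.
Codon 4: ACC Thr / ACC Thr — identical.
Codon 5: GUC Val / GUC Val — identical.
Codon 6: AUC Ile / GAC Asp — nonsynonymous.
Codon 7: GUA Val / GUC Val — synonymous.
Synonymous differences: 1.

1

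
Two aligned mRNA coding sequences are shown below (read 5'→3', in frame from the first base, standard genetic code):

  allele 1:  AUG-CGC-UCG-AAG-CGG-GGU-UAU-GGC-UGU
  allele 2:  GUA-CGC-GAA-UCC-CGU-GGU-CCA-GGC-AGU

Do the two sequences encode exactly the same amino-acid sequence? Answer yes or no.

Codon 1: AUG Met / GUA Val — nonsynonymous.
Codon 2: CGC Arg / CGC Arg — identical.
Codon 3: UCG Ser / GAA Glu — nonsynonymous.
Codon 4: AAG Lys / UCC Ser — nonsynonymous.
Codon 5: CGG Arg / CGU Arg — synonymous.
Codon 6: GGU Gly / GGU Gly — identical.
Codon 7: UAU Tyr / CCA Pro — nonsynonymous.
Codon 8: GGC Gly / GGC Gly — identical.
Codon 9: UGU Cys / AGU Ser — nonsynonymous.
Nonsynonymous differences: 5 → different protein.

no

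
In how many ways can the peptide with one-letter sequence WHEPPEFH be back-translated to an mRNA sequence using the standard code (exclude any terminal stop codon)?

512

Trp: 1 codon.
His: 2 codons.
Glu: 2 codons.
Pro: 4 codons.
Pro: 4 codons.
Glu: 2 codons.
Phe: 2 codons.
His: 2 codons.
1 × 2 × 2 × 4 × 4 × 2 × 2 × 2 = 512.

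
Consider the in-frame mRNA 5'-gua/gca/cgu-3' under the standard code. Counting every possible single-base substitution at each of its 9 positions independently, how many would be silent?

9

Codon 1 (GUA, Val): 3 synonymous substitutions.
Codon 2 (GCA, Ala): 3 synonymous substitutions.
Codon 3 (CGU, Arg): 3 synonymous substitutions.
Total: 3 + 3 + 3 = 9.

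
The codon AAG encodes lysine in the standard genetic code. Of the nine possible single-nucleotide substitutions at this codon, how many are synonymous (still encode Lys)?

Position 1: none → 0 synonymous.
Position 2: none → 0 synonymous.
Position 3: AAA → 1 synonymous.
Total: 0 + 0 + 1 = 1.

1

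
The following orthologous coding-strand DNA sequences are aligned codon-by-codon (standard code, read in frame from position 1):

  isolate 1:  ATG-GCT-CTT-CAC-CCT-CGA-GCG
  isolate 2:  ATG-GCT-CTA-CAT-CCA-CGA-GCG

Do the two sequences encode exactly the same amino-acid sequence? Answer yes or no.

Codon 1: ATG Met / ATG Met — identical.
Codon 2: GCT Ala / GCT Ala — identical.
Codon 3: CTT Leu / CTA Leu — synonymous.
Codon 4: CAC His / CAT His — synonymous.
Codon 5: CCT Pro / CCA Pro — synonymous.
Codon 6: CGA Arg / CGA Arg — identical.
Codon 7: GCG Ala / GCG Ala — identical.
Nonsynonymous differences: 0 → same protein.

yes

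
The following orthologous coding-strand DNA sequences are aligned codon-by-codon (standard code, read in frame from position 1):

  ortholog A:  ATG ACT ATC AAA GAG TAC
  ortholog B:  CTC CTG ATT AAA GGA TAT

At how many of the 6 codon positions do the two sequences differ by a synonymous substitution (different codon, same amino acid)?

Codon 1: ATG Met / CTC Leu — nonsynonymous.
Codon 2: ACT Thr / CTG Leu — nonsynonymous.
Codon 3: ATC Ile / ATT Ile — synonymous.
Codon 4: AAA Lys / AAA Lys — identical.
Codon 5: GAG Glu / GGA Gly — nonsynonymous.
Codon 6: TAC Tyr / TAT Tyr — synonymous.
Synonymous differences: 2.

2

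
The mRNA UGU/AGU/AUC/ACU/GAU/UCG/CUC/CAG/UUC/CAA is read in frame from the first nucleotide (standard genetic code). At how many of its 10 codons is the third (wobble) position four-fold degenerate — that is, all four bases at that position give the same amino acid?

3

Codon 1 UGU (Cys): third position 2-fold.
Codon 2 AGU (Ser): third position 2-fold.
Codon 3 AUC (Ile): third position 3-fold.
Codon 4 ACU (Thr): third position 4-fold.
Codon 5 GAU (Asp): third position 2-fold.
Codon 6 UCG (Ser): third position 4-fold.
Codon 7 CUC (Leu): third position 4-fold.
Codon 8 CAG (Gln): third position 2-fold.
Codon 9 UUC (Phe): third position 2-fold.
Codon 10 CAA (Gln): third position 2-fold.
Four-fold degenerate third positions: 3.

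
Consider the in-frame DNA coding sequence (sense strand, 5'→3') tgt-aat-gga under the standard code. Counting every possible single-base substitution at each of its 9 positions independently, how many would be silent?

5

Codon 1 (TGT, Cys): 1 synonymous substitution.
Codon 2 (AAT, Asn): 1 synonymous substitution.
Codon 3 (GGA, Gly): 3 synonymous substitutions.
Total: 1 + 1 + 3 = 5.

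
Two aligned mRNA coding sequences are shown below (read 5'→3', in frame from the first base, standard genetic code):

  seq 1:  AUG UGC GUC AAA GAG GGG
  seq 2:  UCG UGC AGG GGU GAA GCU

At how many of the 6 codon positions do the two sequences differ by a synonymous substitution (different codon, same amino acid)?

1

Codon 1: AUG Met / UCG Ser — nonsynonymous.
Codon 2: UGC Cys / UGC Cys — identical.
Codon 3: GUC Val / AGG Arg — nonsynonymous.
Codon 4: AAA Lys / GGU Gly — nonsynonymous.
Codon 5: GAG Glu / GAA Glu — synonymous.
Codon 6: GGG Gly / GCU Ala — nonsynonymous.
Synonymous differences: 1.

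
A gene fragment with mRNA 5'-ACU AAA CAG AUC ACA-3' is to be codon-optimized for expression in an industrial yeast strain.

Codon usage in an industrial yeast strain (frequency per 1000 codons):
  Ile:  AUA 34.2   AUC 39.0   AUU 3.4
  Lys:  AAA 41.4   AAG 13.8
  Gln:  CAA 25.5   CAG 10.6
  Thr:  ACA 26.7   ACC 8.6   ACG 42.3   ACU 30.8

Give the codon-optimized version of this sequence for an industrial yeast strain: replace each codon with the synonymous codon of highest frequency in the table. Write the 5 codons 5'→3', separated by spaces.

ACG AAA CAA AUC ACG

Codon 1 (Thr): best is ACG at 42.3.
Codon 2 (Lys): best is AAA at 41.4.
Codon 3 (Gln): best is CAA at 25.5.
Codon 4 (Ile): best is AUC at 39.0.
Codon 5 (Thr): best is ACG at 42.3.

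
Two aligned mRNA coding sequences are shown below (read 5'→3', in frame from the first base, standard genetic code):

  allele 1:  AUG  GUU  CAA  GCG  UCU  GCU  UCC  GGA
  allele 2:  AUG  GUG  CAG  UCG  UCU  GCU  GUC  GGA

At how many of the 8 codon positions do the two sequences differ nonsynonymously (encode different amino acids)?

Codon 1: AUG Met / AUG Met — identical.
Codon 2: GUU Val / GUG Val — synonymous.
Codon 3: CAA Gln / CAG Gln — synonymous.
Codon 4: GCG Ala / UCG Ser — nonsynonymous.
Codon 5: UCU Ser / UCU Ser — identical.
Codon 6: GCU Ala / GCU Ala — identical.
Codon 7: UCC Ser / GUC Val — nonsynonymous.
Codon 8: GGA Gly / GGA Gly — identical.
Nonsynonymous differences: 2.

2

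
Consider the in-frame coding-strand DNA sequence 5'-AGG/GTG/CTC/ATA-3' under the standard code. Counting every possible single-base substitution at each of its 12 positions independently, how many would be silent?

Codon 1 (AGG, Arg): 2 synonymous substitutions.
Codon 2 (GTG, Val): 3 synonymous substitutions.
Codon 3 (CTC, Leu): 3 synonymous substitutions.
Codon 4 (ATA, Ile): 2 synonymous substitutions.
Total: 2 + 3 + 3 + 2 = 10.

10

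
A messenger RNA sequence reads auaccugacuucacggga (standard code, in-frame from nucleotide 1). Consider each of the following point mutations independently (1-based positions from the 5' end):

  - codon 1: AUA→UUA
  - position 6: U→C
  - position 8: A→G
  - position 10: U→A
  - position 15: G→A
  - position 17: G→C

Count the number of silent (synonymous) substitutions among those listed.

Codon 1: AUA (Ile) → UUA (Leu) — missense.
Codon 2: CCU (Pro) → CCC (Pro) — synonymous.
Codon 3: GAC (Asp) → GGC (Gly) — missense.
Codon 4: UUC (Phe) → AUC (Ile) — missense.
Codon 5: ACG (Thr) → ACA (Thr) — synonymous.
Codon 6: GGA (Gly) → GCA (Ala) — missense.
Synonymous: 2 of 6.

2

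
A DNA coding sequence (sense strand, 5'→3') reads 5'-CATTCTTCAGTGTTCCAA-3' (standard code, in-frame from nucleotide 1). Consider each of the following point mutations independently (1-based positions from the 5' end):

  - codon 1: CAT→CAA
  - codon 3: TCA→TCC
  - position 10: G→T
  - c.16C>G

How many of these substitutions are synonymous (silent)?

Codon 1: CAT (His) → CAA (Gln) — missense.
Codon 3: TCA (Ser) → TCC (Ser) — synonymous.
Codon 4: GTG (Val) → TTG (Leu) — missense.
Codon 6: CAA (Gln) → GAA (Glu) — missense.
Synonymous: 1 of 4.

1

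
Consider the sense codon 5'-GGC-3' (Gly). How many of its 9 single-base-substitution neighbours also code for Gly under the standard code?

Position 1: none → 0 synonymous.
Position 2: none → 0 synonymous.
Position 3: GGT, GGA, GGG → 3 synonymous.
Total: 0 + 0 + 3 = 3.

3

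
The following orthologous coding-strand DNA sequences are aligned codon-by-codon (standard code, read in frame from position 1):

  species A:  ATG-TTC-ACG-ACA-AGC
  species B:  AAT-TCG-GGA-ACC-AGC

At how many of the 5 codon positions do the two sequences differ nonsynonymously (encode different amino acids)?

3

Codon 1: ATG Met / AAT Asn — nonsynonymous.
Codon 2: TTC Phe / TCG Ser — nonsynonymous.
Codon 3: ACG Thr / GGA Gly — nonsynonymous.
Codon 4: ACA Thr / ACC Thr — synonymous.
Codon 5: AGC Ser / AGC Ser — identical.
Nonsynonymous differences: 3.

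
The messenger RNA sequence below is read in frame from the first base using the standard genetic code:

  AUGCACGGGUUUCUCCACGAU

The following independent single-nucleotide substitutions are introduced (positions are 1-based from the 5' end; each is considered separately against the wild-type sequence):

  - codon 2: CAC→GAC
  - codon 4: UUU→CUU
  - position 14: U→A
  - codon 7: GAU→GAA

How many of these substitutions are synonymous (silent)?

Codon 2: CAC (His) → GAC (Asp) — missense.
Codon 4: UUU (Phe) → CUU (Leu) — missense.
Codon 5: CUC (Leu) → CAC (His) — missense.
Codon 7: GAU (Asp) → GAA (Glu) — missense.
Synonymous: 0 of 4.

0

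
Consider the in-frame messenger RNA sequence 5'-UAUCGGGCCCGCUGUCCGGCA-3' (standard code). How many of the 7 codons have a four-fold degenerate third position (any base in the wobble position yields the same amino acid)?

5

Codon 1 UAU (Tyr): third position 2-fold.
Codon 2 CGG (Arg): third position 4-fold.
Codon 3 GCC (Ala): third position 4-fold.
Codon 4 CGC (Arg): third position 4-fold.
Codon 5 UGU (Cys): third position 2-fold.
Codon 6 CCG (Pro): third position 4-fold.
Codon 7 GCA (Ala): third position 4-fold.
Four-fold degenerate third positions: 5.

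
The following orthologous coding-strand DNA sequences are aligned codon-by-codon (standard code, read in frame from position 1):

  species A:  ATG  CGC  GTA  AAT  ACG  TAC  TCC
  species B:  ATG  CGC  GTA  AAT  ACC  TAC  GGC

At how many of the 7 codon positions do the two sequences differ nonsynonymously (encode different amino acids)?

1

Codon 1: ATG Met / ATG Met — identical.
Codon 2: CGC Arg / CGC Arg — identical.
Codon 3: GTA Val / GTA Val — identical.
Codon 4: AAT Asn / AAT Asn — identical.
Codon 5: ACG Thr / ACC Thr — synonymous.
Codon 6: TAC Tyr / TAC Tyr — identical.
Codon 7: TCC Ser / GGC Gly — nonsynonymous.
Nonsynonymous differences: 1.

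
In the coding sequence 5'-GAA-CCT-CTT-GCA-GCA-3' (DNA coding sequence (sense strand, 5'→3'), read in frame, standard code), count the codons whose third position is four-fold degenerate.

4

Codon 1 GAA (Glu): third position 2-fold.
Codon 2 CCT (Pro): third position 4-fold.
Codon 3 CTT (Leu): third position 4-fold.
Codon 4 GCA (Ala): third position 4-fold.
Codon 5 GCA (Ala): third position 4-fold.
Four-fold degenerate third positions: 4.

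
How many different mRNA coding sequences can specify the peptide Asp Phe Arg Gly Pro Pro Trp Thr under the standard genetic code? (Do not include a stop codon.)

6144

Asp: 2 codons.
Phe: 2 codons.
Arg: 6 codons.
Gly: 4 codons.
Pro: 4 codons.
Pro: 4 codons.
Trp: 1 codon.
Thr: 4 codons.
2 × 2 × 6 × 4 × 4 × 4 × 1 × 4 = 6144.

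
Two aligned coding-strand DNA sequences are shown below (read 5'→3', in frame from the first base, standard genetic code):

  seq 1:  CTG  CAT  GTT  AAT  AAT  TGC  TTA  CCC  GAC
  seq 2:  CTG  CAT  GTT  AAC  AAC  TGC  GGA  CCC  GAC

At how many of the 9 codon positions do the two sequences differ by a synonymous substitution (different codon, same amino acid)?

Codon 1: CTG Leu / CTG Leu — identical.
Codon 2: CAT His / CAT His — identical.
Codon 3: GTT Val / GTT Val — identical.
Codon 4: AAT Asn / AAC Asn — synonymous.
Codon 5: AAT Asn / AAC Asn — synonymous.
Codon 6: TGC Cys / TGC Cys — identical.
Codon 7: TTA Leu / GGA Gly — nonsynonymous.
Codon 8: CCC Pro / CCC Pro — identical.
Codon 9: GAC Asp / GAC Asp — identical.
Synonymous differences: 2.

2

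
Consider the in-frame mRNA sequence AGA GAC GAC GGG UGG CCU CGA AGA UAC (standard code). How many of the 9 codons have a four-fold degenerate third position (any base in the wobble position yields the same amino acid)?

3

Codon 1 AGA (Arg): third position 2-fold.
Codon 2 GAC (Asp): third position 2-fold.
Codon 3 GAC (Asp): third position 2-fold.
Codon 4 GGG (Gly): third position 4-fold.
Codon 5 UGG (Trp): third position 1-fold.
Codon 6 CCU (Pro): third position 4-fold.
Codon 7 CGA (Arg): third position 4-fold.
Codon 8 AGA (Arg): third position 2-fold.
Codon 9 UAC (Tyr): third position 2-fold.
Four-fold degenerate third positions: 3.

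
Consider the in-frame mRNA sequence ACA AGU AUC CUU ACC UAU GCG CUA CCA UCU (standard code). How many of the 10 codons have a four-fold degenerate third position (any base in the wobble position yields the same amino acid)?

Codon 1 ACA (Thr): third position 4-fold.
Codon 2 AGU (Ser): third position 2-fold.
Codon 3 AUC (Ile): third position 3-fold.
Codon 4 CUU (Leu): third position 4-fold.
Codon 5 ACC (Thr): third position 4-fold.
Codon 6 UAU (Tyr): third position 2-fold.
Codon 7 GCG (Ala): third position 4-fold.
Codon 8 CUA (Leu): third position 4-fold.
Codon 9 CCA (Pro): third position 4-fold.
Codon 10 UCU (Ser): third position 4-fold.
Four-fold degenerate third positions: 7.

7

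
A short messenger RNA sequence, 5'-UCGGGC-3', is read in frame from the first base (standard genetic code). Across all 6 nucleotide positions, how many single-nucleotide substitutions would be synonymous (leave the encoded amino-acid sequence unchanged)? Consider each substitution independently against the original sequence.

Codon 1 (UCG, Ser): 3 synonymous substitutions.
Codon 2 (GGC, Gly): 3 synonymous substitutions.
Total: 3 + 3 = 6.

6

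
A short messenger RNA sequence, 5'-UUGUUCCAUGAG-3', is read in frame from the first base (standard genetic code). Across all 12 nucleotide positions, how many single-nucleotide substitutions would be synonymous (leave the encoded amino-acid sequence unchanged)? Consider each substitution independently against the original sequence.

Codon 1 (UUG, Leu): 2 synonymous substitutions.
Codon 2 (UUC, Phe): 1 synonymous substitution.
Codon 3 (CAU, His): 1 synonymous substitution.
Codon 4 (GAG, Glu): 1 synonymous substitution.
Total: 2 + 1 + 1 + 1 = 5.

5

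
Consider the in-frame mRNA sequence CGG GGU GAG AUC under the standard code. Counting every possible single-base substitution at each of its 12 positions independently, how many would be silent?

10

Codon 1 (CGG, Arg): 4 synonymous substitutions.
Codon 2 (GGU, Gly): 3 synonymous substitutions.
Codon 3 (GAG, Glu): 1 synonymous substitution.
Codon 4 (AUC, Ile): 2 synonymous substitutions.
Total: 4 + 3 + 1 + 2 = 10.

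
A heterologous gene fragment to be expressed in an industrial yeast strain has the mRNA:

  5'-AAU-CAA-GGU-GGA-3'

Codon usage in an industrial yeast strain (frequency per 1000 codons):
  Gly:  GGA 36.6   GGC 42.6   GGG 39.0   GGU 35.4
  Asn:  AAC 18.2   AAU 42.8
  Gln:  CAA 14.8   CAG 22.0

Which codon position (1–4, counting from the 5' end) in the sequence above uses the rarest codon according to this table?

Codon 1 AAU (Asn): 42.8 per 1000.
Codon 2 CAA (Gln): 14.8 per 1000.
Codon 3 GGU (Gly): 35.4 per 1000.
Codon 4 GGA (Gly): 36.6 per 1000.
Lowest frequency is 14.8 at codon 2.

2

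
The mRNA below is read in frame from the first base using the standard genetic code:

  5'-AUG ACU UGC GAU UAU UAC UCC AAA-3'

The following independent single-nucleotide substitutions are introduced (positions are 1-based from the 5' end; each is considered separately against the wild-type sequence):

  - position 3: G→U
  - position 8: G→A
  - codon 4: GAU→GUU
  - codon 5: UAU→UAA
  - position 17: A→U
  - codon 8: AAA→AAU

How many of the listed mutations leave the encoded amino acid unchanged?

Codon 1: AUG (Met) → AUU (Ile) — missense.
Codon 3: UGC (Cys) → UAC (Tyr) — missense.
Codon 4: GAU (Asp) → GUU (Val) — missense.
Codon 5: UAU (Tyr) → UAA (Stop) — nonsense.
Codon 6: UAC (Tyr) → UUC (Phe) — missense.
Codon 8: AAA (Lys) → AAU (Asn) — missense.
Synonymous: 0 of 6.

0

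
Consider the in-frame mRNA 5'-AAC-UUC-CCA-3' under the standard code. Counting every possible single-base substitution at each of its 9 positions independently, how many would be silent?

Codon 1 (AAC, Asn): 1 synonymous substitution.
Codon 2 (UUC, Phe): 1 synonymous substitution.
Codon 3 (CCA, Pro): 3 synonymous substitutions.
Total: 1 + 1 + 3 = 5.

5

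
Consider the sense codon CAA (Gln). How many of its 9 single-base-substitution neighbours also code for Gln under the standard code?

1

Position 1: none → 0 synonymous.
Position 2: none → 0 synonymous.
Position 3: CAG → 1 synonymous.
Total: 0 + 0 + 1 = 1.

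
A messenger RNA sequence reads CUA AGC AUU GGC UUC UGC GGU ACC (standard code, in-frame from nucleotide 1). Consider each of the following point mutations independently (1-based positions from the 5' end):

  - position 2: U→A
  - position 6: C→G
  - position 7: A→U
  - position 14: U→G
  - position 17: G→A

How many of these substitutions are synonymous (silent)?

0

Codon 1: CUA (Leu) → CAA (Gln) — missense.
Codon 2: AGC (Ser) → AGG (Arg) — missense.
Codon 3: AUU (Ile) → UUU (Phe) — missense.
Codon 5: UUC (Phe) → UGC (Cys) — missense.
Codon 6: UGC (Cys) → UAC (Tyr) — missense.
Synonymous: 0 of 5.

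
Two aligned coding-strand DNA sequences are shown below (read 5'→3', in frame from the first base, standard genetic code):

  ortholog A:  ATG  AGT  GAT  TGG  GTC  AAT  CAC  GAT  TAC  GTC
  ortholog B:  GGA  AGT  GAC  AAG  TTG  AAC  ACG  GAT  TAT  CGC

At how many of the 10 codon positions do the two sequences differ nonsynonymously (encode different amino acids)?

Codon 1: ATG Met / GGA Gly — nonsynonymous.
Codon 2: AGT Ser / AGT Ser — identical.
Codon 3: GAT Asp / GAC Asp — synonymous.
Codon 4: TGG Trp / AAG Lys — nonsynonymous.
Codon 5: GTC Val / TTG Leu — nonsynonymous.
Codon 6: AAT Asn / AAC Asn — synonymous.
Codon 7: CAC His / ACG Thr — nonsynonymous.
Codon 8: GAT Asp / GAT Asp — identical.
Codon 9: TAC Tyr / TAT Tyr — synonymous.
Codon 10: GTC Val / CGC Arg — nonsynonymous.
Nonsynonymous differences: 5.

5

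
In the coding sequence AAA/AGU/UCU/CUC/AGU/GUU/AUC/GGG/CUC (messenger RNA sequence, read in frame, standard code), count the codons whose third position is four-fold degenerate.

5

Codon 1 AAA (Lys): third position 2-fold.
Codon 2 AGU (Ser): third position 2-fold.
Codon 3 UCU (Ser): third position 4-fold.
Codon 4 CUC (Leu): third position 4-fold.
Codon 5 AGU (Ser): third position 2-fold.
Codon 6 GUU (Val): third position 4-fold.
Codon 7 AUC (Ile): third position 3-fold.
Codon 8 GGG (Gly): third position 4-fold.
Codon 9 CUC (Leu): third position 4-fold.
Four-fold degenerate third positions: 5.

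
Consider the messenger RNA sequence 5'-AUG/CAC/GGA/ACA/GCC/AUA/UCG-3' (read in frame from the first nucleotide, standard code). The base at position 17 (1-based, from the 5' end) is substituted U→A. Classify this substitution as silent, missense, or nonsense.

Position 17 falls in codon 6: AUA → Ile.
After the substitution the codon is AAA → Lys.
Ile ≠ Lys, so this is a missense mutation.

missense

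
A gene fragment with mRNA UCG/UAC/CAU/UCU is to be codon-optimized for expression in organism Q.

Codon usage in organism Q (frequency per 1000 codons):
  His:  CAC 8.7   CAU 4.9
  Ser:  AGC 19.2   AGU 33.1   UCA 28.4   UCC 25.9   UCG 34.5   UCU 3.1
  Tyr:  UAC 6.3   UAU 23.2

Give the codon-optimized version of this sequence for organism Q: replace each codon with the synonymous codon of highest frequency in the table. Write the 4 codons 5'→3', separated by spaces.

UCG UAU CAC UCG

Codon 1 (Ser): best is UCG at 34.5.
Codon 2 (Tyr): best is UAU at 23.2.
Codon 3 (His): best is CAC at 8.7.
Codon 4 (Ser): best is UCG at 34.5.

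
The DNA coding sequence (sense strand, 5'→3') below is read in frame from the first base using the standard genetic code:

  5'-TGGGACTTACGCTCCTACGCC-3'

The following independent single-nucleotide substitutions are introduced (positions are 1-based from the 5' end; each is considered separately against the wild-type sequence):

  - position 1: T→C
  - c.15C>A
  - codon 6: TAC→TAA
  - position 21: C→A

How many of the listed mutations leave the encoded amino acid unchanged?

Codon 1: TGG (Trp) → CGG (Arg) — missense.
Codon 5: TCC (Ser) → TCA (Ser) — synonymous.
Codon 6: TAC (Tyr) → TAA (Stop) — nonsense.
Codon 7: GCC (Ala) → GCA (Ala) — synonymous.
Synonymous: 2 of 4.

2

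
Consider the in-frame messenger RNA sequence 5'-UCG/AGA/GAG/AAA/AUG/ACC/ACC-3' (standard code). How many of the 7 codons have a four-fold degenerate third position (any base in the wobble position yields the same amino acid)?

Codon 1 UCG (Ser): third position 4-fold.
Codon 2 AGA (Arg): third position 2-fold.
Codon 3 GAG (Glu): third position 2-fold.
Codon 4 AAA (Lys): third position 2-fold.
Codon 5 AUG (Met): third position 1-fold.
Codon 6 ACC (Thr): third position 4-fold.
Codon 7 ACC (Thr): third position 4-fold.
Four-fold degenerate third positions: 3.

3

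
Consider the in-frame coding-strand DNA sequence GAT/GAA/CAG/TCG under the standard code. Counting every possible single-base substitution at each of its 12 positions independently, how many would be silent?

Codon 1 (GAT, Asp): 1 synonymous substitution.
Codon 2 (GAA, Glu): 1 synonymous substitution.
Codon 3 (CAG, Gln): 1 synonymous substitution.
Codon 4 (TCG, Ser): 3 synonymous substitutions.
Total: 1 + 1 + 1 + 3 = 6.

6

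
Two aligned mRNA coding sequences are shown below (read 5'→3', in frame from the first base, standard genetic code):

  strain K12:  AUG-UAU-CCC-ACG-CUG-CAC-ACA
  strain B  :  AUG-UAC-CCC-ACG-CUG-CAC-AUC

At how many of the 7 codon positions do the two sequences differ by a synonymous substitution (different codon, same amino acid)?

Codon 1: AUG Met / AUG Met — identical.
Codon 2: UAU Tyr / UAC Tyr — synonymous.
Codon 3: CCC Pro / CCC Pro — identical.
Codon 4: ACG Thr / ACG Thr — identical.
Codon 5: CUG Leu / CUG Leu — identical.
Codon 6: CAC His / CAC His — identical.
Codon 7: ACA Thr / AUC Ile — nonsynonymous.
Synonymous differences: 1.

1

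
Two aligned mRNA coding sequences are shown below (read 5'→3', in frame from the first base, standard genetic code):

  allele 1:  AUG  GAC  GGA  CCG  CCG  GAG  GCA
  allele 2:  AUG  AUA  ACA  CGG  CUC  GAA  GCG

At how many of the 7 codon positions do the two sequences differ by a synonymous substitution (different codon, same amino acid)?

2

Codon 1: AUG Met / AUG Met — identical.
Codon 2: GAC Asp / AUA Ile — nonsynonymous.
Codon 3: GGA Gly / ACA Thr — nonsynonymous.
Codon 4: CCG Pro / CGG Arg — nonsynonymous.
Codon 5: CCG Pro / CUC Leu — nonsynonymous.
Codon 6: GAG Glu / GAA Glu — synonymous.
Codon 7: GCA Ala / GCG Ala — synonymous.
Synonymous differences: 2.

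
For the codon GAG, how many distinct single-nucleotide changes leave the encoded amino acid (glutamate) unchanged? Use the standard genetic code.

1

Position 1: none → 0 synonymous.
Position 2: none → 0 synonymous.
Position 3: GAA → 1 synonymous.
Total: 0 + 0 + 1 = 1.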